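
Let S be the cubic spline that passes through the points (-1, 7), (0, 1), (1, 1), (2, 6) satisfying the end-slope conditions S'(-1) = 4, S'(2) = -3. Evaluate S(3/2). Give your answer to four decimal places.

4.6583

Let M_i = S''(x_i). Step sizes h_i = 1, 1, 1; slopes of the chords Δ_i = (y_(i+1) - y_i)/h_i = -6, 0, 5.
  1·M_0 + 4·M_1 + 1·M_2 = 6(Δ_1 - Δ_0) = 36
  1·M_1 + 4·M_2 + 1·M_3 = 6(Δ_2 - Δ_1) = 30
Clamped end conditions give two more equations: 2h_0·M_0 + h_0·M_1 = 6(Δ_0 - S'(-1)) = -60 and h_2·M_2 + 2h_2·M_3 = 6(S'(2) - Δ_2) = -48.
Forward elimination and back-substitution give M_0 = -568/15, M_1 = 236/15, M_2 = 164/15, M_3 = -442/15.
On [1, 2], S(x) = 1 + 94/15·(x - 1) + 82/15·(x - 1)² - 101/15·(x - 1)³.
With (x - 1) = 1/2: S(3/2) = 559/120.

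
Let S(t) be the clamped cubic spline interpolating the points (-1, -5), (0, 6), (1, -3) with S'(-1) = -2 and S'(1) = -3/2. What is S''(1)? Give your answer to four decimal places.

52.7500

Write M_i for S''(x_i). With h_i = 1, 1 and divided differences Δ_i = 11, -9, the continuity of S' gives the tridiagonal system
  1·M_0 + 4·M_1 + 1·M_2 = 6(Δ_1 - Δ_0) = -120
Clamped end conditions give two more equations: 2h_0·M_0 + h_0·M_1 = 6(Δ_0 - S'(-1)) = 78 and h_1·M_1 + 2h_1·M_2 = 6(S'(1) - Δ_1) = 45.
Forward elimination and back-substitution give M_0 = 277/4, M_1 = -121/2, M_2 = 211/4.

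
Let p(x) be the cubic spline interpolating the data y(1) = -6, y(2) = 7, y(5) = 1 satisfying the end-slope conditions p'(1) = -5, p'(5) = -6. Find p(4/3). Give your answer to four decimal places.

-4.5926

Let σ_i = p''(x_i). Step sizes h_i = 1, 3; slopes of the chords Δ_i = (y_(i+1) - y_i)/h_i = 13, -2.
  1·σ_0 + 8·σ_1 + 3·σ_2 = 6(Δ_1 - Δ_0) = -90
Clamped end conditions give two more equations: 2h_0·σ_0 + h_0·σ_1 = 6(Δ_0 - p'(1)) = 108 and h_1·σ_1 + 2h_1·σ_2 = 6(p'(5) - Δ_1) = -24.
Forward elimination and back-substitution give σ_0 = 65, σ_1 = -22, σ_2 = 7.
On [1, 2], p(x) = -6 - 5·(x - 1) + 65/2·(x - 1)² - 29/2·(x - 1)³.
With (x - 1) = 1/3: p(4/3) = -124/27.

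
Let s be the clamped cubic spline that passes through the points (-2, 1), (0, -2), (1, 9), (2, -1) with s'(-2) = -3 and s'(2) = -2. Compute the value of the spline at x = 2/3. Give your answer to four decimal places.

Write M_i for s''(x_i). With h_i = 2, 1, 1 and divided differences Δ_i = -3/2, 11, -10, the continuity of s' gives the tridiagonal system
  2·M_0 + 6·M_1 + 1·M_2 = 6(Δ_1 - Δ_0) = 75
  1·M_1 + 4·M_2 + 1·M_3 = 6(Δ_2 - Δ_1) = -126
Clamped end conditions give two more equations: 2h_0·M_0 + h_0·M_1 = 6(Δ_0 - s'(-2)) = 9 and h_2·M_2 + 2h_2·M_3 = 6(s'(2) - Δ_2) = 48.
Forward elimination and back-substitution give M_0 = -215/22, M_1 = 529/22, M_2 = -547/11, M_3 = 1075/22.
On [0, 1], s(x) = -2 + 124/11·x + 529/44·x² - 541/44·x³.
With x = 2/3: s(2/3) = 2143/297.

7.2155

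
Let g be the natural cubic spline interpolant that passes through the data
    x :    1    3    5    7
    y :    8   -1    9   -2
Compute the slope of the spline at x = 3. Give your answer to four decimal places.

1.9667

Let M_i = g''(x_i). Step sizes h_i = 2, 2, 2; slopes of the chords Δ_i = (y_(i+1) - y_i)/h_i = -9/2, 5, -11/2.
  2·M_0 + 8·M_1 + 2·M_2 = 6(Δ_1 - Δ_0) = 57
  2·M_1 + 8·M_2 + 2·M_3 = 6(Δ_2 - Δ_1) = -63
Natural end conditions: M_0 = M_3 = 0.
Solving the tridiagonal system: M_0 = 0, M_1 = 97/10, M_2 = -103/10, M_3 = 0.
On [3, 5], g'(x) = b_1 + 2c_1·(x - 3) + 3d_1·(x - 3)² with b_1 = Δ_1 - h_1(2M_1 + M_2)/6 = 59/30, c_1 = M_1/2 = 97/20, d_1 = (M_2 - M_1)/(6h_1) = -5/3. So g'(3) = 59/30.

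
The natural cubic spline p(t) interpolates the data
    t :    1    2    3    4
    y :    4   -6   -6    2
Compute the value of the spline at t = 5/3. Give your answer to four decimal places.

-3.4568

With m_i denoting the second derivative at x_i, h_i = 1, 1, 1, and Δ_i = (y_(i+1) − y_i)/h_i = -10, 0, 8:
  1·m_0 + 4·m_1 + 1·m_2 = 6(Δ_1 - Δ_0) = 60
  1·m_1 + 4·m_2 + 1·m_3 = 6(Δ_2 - Δ_1) = 48
Natural end conditions: m_0 = m_3 = 0.
Forward elimination and back-substitution give m_0 = 0, m_1 = 64/5, m_2 = 44/5, m_3 = 0.
On [1, 2], p(t) = 4 - 182/15·(t - 1) + 0·(t - 1)² + 32/15·(t - 1)³.
With (t - 1) = 2/3: p(5/3) = -280/81.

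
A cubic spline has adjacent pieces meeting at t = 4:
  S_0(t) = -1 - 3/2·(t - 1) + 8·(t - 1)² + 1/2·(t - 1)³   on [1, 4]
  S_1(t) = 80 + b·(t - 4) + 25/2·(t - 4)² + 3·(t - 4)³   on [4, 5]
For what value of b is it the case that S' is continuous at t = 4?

60

S_0'(t) = -3/2 + 16·(t - 1) + 3/2·(t - 1)², so S_0'(4) = 60. On the right, S_1'(4) = b, so b = 60.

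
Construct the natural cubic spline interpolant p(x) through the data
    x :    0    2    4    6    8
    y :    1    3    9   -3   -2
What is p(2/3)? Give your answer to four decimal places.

0.8995

Put M_i = p'' at the i-th knot. Here h = (2, 2, 2, 2) and Δ = (1, 3, -6, 1/2), so the interior equations h_(i-1)·M_(i-1) + 2(h_(i-1)+h_i)·M_i + h_i·M_(i+1) = 6(Δ_i − Δ_(i-1)) read
  2·M_0 + 8·M_1 + 2·M_2 = 6(Δ_1 - Δ_0) = 12
  2·M_1 + 8·M_2 + 2·M_3 = 6(Δ_2 - Δ_1) = -54
  2·M_2 + 8·M_3 + 2·M_4 = 6(Δ_3 - Δ_2) = 39
Natural end conditions: M_0 = M_4 = 0.
Hence M_0 = 0, M_1 = 435/112, M_2 = -267/28, M_3 = 813/112, M_4 = 0.
On [0, 2], p(x) = 1 - 33/112·x + 0·x² + 145/448·x³.
With x = 2/3: p(2/3) = 170/189.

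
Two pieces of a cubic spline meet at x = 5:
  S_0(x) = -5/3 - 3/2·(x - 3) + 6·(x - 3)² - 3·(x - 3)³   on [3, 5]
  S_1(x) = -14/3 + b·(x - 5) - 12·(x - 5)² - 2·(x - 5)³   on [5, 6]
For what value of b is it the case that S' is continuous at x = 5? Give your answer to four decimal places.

-13.5000

S_0'(x) = -3/2 + 12·(x - 3) - 9·(x - 3)², so S_0'(5) = -27/2. On the right, S_1'(5) = b, so b = -27/2.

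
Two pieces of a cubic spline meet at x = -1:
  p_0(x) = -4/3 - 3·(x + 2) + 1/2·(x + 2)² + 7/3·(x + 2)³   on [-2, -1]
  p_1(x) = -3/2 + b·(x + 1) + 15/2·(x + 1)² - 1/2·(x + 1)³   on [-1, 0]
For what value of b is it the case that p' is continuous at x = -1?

p_0'(x) = -3 + 1·(x + 2) + 7·(x + 2)², so p_0'(-1) = 5. On the right, p_1'(-1) = b, so b = 5.

5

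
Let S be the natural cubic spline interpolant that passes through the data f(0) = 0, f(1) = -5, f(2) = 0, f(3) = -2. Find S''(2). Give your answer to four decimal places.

Write M_i for S''(x_i). With h_i = 1, 1, 1 and divided differences Δ_i = -5, 5, -2, the continuity of S' gives the tridiagonal system
  1·M_0 + 4·M_1 + 1·M_2 = 6(Δ_1 - Δ_0) = 60
  1·M_1 + 4·M_2 + 1·M_3 = 6(Δ_2 - Δ_1) = -42
Natural end conditions: M_0 = M_3 = 0.
Hence M_0 = 0, M_1 = 94/5, M_2 = -76/5, M_3 = 0.

-15.2000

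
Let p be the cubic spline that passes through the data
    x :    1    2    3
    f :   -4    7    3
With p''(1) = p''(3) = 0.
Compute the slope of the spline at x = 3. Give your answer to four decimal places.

-7.7500

Put M_i = p'' at the i-th knot. Here h = (1, 1) and Δ = (11, -4), so the interior equations h_(i-1)·M_(i-1) + 2(h_(i-1)+h_i)·M_i + h_i·M_(i+1) = 6(Δ_i − Δ_(i-1)) read
  1·M_0 + 4·M_1 + 1·M_2 = 6(Δ_1 - Δ_0) = -90
Natural end conditions: M_0 = M_2 = 0.
Hence M_0 = 0, M_1 = -45/2, M_2 = 0.
On [2, 3], p'(x) = b_1 + 2c_1·(x - 2) + 3d_1·(x - 2)² with b_1 = Δ_1 - h_1(2M_1 + M_2)/6 = 7/2, c_1 = M_1/2 = -45/4, d_1 = (M_2 - M_1)/(6h_1) = 15/4. So p'(3) = -31/4.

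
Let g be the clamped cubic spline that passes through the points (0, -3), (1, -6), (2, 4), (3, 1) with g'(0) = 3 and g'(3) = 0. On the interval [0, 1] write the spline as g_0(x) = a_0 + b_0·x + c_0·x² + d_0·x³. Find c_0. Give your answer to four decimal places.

-18.4000

With M_i denoting the second derivative at x_i, h_i = 1, 1, 1, and Δ_i = (y_(i+1) − y_i)/h_i = -3, 10, -3:
  1·M_0 + 4·M_1 + 1·M_2 = 6(Δ_1 - Δ_0) = 78
  1·M_1 + 4·M_2 + 1·M_3 = 6(Δ_2 - Δ_1) = -78
Clamped end conditions give two more equations: 2h_0·M_0 + h_0·M_1 = 6(Δ_0 - g'(0)) = -36 and h_2·M_2 + 2h_2·M_3 = 6(g'(3) - Δ_2) = 18.
Forward elimination and back-substitution give M_0 = -184/5, M_1 = 188/5, M_2 = -178/5, M_3 = 134/5.
On [0, 1], with g_0(x) = a_0 + b_0·x + c_0·x² + d_0·x³: c_0 = M_0/2 = -92/5, d_0 = (M_1 - M_0)/(6h_0) = 62/5, b_0 = Δ_0 - h_0(2M_0 + M_1)/6 = 3.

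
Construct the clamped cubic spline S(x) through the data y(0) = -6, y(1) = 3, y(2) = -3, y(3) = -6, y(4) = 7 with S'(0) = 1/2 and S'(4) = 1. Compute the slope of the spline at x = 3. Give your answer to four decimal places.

Put m_i = S'' at the i-th knot. Here h = (1, 1, 1, 1) and Δ = (9, -6, -3, 13), so the interior equations h_(i-1)·m_(i-1) + 2(h_(i-1)+h_i)·m_i + h_i·m_(i+1) = 6(Δ_i − Δ_(i-1)) read
  1·m_0 + 4·m_1 + 1·m_2 = 6(Δ_1 - Δ_0) = -90
  1·m_1 + 4·m_2 + 1·m_3 = 6(Δ_2 - Δ_1) = 18
  1·m_2 + 4·m_3 + 1·m_4 = 6(Δ_3 - Δ_2) = 96
Clamped end conditions give two more equations: 2h_0·m_0 + h_0·m_1 = 6(Δ_0 - S'(0)) = 51 and h_3·m_3 + 2h_3·m_4 = 6(S'(4) - Δ_3) = -72.
Solving the tridiagonal system: m_0 = 2383/56, m_1 = -955/28, m_2 = 31/8, m_3 = 1025/28, m_4 = -3041/56.
On [3, 4], S'(x) = b_3 + 2c_3·(x - 3) + 3d_3·(x - 3)² with b_3 = Δ_3 - h_3(2m_3 + m_4)/6 = 1103/112, c_3 = m_3/2 = 1025/56, d_3 = (m_4 - m_3)/(6h_3) = -1697/112. So S'(3) = 1103/112.

9.8482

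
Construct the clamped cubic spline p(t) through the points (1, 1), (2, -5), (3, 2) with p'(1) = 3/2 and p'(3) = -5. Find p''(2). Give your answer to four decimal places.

45.5000

With σ_i denoting the second derivative at x_i, h_i = 1, 1, and Δ_i = (y_(i+1) − y_i)/h_i = -6, 7:
  1·σ_0 + 4·σ_1 + 1·σ_2 = 6(Δ_1 - Δ_0) = 78
Clamped end conditions give two more equations: 2h_0·σ_0 + h_0·σ_1 = 6(Δ_0 - p'(1)) = -45 and h_1·σ_1 + 2h_1·σ_2 = 6(p'(3) - Δ_1) = -72.
Solving the tridiagonal system: σ_0 = -181/4, σ_1 = 91/2, σ_2 = -235/4.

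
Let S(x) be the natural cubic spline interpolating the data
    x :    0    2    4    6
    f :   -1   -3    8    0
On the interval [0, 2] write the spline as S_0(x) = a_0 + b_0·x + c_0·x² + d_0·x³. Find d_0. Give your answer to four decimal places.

With m_i denoting the second derivative at x_i, h_i = 2, 2, 2, and Δ_i = (y_(i+1) − y_i)/h_i = -1, 11/2, -4:
  2·m_0 + 8·m_1 + 2·m_2 = 6(Δ_1 - Δ_0) = 39
  2·m_1 + 8·m_2 + 2·m_3 = 6(Δ_2 - Δ_1) = -57
Natural end conditions: m_0 = m_3 = 0.
Solving: m_0 = 0, m_1 = 71/10, m_2 = -89/10, m_3 = 0.
On [0, 2], with S_0(x) = a_0 + b_0·x + c_0·x² + d_0·x³: c_0 = m_0/2 = 0, d_0 = (m_1 - m_0)/(6h_0) = 71/120, b_0 = Δ_0 - h_0(2m_0 + m_1)/6 = -101/30.

0.5917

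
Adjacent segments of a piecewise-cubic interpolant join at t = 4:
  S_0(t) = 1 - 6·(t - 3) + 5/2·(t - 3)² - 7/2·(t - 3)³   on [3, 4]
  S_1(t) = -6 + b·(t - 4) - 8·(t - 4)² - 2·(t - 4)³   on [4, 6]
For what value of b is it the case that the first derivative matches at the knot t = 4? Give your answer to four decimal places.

-11.5000

S_0'(t) = -6 + 5·(t - 3) - 21/2·(t - 3)², so S_0'(4) = -23/2. On the right, S_1'(4) = b, so b = -23/2.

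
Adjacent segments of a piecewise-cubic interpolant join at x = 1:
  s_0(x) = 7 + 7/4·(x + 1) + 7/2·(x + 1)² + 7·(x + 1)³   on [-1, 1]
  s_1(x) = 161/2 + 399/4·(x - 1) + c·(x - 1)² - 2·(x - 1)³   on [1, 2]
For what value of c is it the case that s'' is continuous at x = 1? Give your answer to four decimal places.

45.5000

s_0''(x) = 7 + 42·(x + 1), so s_0''(1) = 91. On the right, s_1''(1) = 2c, so c = 91/2.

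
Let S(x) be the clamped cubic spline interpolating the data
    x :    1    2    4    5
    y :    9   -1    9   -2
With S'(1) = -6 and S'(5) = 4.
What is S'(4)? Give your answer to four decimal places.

Put M_i = S'' at the i-th knot. Here h = (1, 2, 1) and Δ = (-10, 5, -11), so the interior equations h_(i-1)·M_(i-1) + 2(h_(i-1)+h_i)·M_i + h_i·M_(i+1) = 6(Δ_i − Δ_(i-1)) read
  1·M_0 + 6·M_1 + 2·M_2 = 6(Δ_1 - Δ_0) = 90
  2·M_1 + 6·M_2 + 1·M_3 = 6(Δ_2 - Δ_1) = -96
Clamped end conditions give two more equations: 2h_0·M_0 + h_0·M_1 = 6(Δ_0 - S'(1)) = -24 and h_2·M_2 + 2h_2·M_3 = 6(S'(5) - Δ_2) = 90.
Solving the tridiagonal system: M_0 = -982/35, M_1 = 1124/35, M_2 = -1306/35, M_3 = 2228/35.
On [4, 5], S'(x) = b_2 + 2c_2·(x - 4) + 3d_2·(x - 4)² with b_2 = Δ_2 - h_2(2M_2 + M_3)/6 = -321/35, c_2 = M_2/2 = -653/35, d_2 = (M_3 - M_2)/(6h_2) = 589/35. So S'(4) = -321/35.

-9.1714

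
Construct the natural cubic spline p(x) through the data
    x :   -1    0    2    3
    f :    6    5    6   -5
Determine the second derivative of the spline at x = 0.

6

With m_i denoting the second derivative at x_i, h_i = 1, 2, 1, and Δ_i = (y_(i+1) − y_i)/h_i = -1, 1/2, -11:
  1·m_0 + 6·m_1 + 2·m_2 = 6(Δ_1 - Δ_0) = 9
  2·m_1 + 6·m_2 + 1·m_3 = 6(Δ_2 - Δ_1) = -69
Natural end conditions: m_0 = m_3 = 0.
Hence m_0 = 0, m_1 = 6, m_2 = -27/2, m_3 = 0.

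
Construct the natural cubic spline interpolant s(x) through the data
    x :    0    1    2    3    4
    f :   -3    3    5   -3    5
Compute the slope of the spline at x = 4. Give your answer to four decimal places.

Let m_i = s''(x_i). Step sizes h_i = 1, 1, 1, 1; slopes of the chords Δ_i = (y_(i+1) - y_i)/h_i = 6, 2, -8, 8.
  1·m_0 + 4·m_1 + 1·m_2 = 6(Δ_1 - Δ_0) = -24
  1·m_1 + 4·m_2 + 1·m_3 = 6(Δ_2 - Δ_1) = -60
  1·m_2 + 4·m_3 + 1·m_4 = 6(Δ_3 - Δ_2) = 96
Natural end conditions: m_0 = m_4 = 0.
Forward elimination and back-substitution give m_0 = 0, m_1 = -3/7, m_2 = -156/7, m_3 = 207/7, m_4 = 0.
On [3, 4], s'(x) = b_3 + 2c_3·(x - 3) + 3d_3·(x - 3)² with b_3 = Δ_3 - h_3(2m_3 + m_4)/6 = -13/7, c_3 = m_3/2 = 207/14, d_3 = (m_4 - m_3)/(6h_3) = -69/14. So s'(4) = 181/14.

12.9286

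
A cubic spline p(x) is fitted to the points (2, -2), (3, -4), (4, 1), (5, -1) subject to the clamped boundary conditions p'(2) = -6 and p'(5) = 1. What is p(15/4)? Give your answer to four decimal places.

Let σ_i = p''(x_i). Step sizes h_i = 1, 1, 1; slopes of the chords Δ_i = (y_(i+1) - y_i)/h_i = -2, 5, -2.
  1·σ_0 + 4·σ_1 + 1·σ_2 = 6(Δ_1 - Δ_0) = 42
  1·σ_1 + 4·σ_2 + 1·σ_3 = 6(Δ_2 - Δ_1) = -42
Clamped end conditions give two more equations: 2h_0·σ_0 + h_0·σ_1 = 6(Δ_0 - p'(2)) = 24 and h_2·σ_2 + 2h_2·σ_3 = 6(p'(5) - Δ_2) = 18.
Solving: σ_0 = 76/15, σ_1 = 208/15, σ_2 = -278/15, σ_3 = 274/15.
On [3, 4], p(x) = -4 + 52/15·(x - 3) + 104/15·(x - 3)² - 27/5·(x - 3)³.
With (x - 3) = 3/4: p(15/4) = 71/320.

0.2219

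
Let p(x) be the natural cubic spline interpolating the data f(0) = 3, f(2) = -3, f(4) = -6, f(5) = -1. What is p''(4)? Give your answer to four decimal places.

6.6818

Put σ_i = p'' at the i-th knot. Here h = (2, 2, 1) and Δ = (-3, -3/2, 5), so the interior equations h_(i-1)·σ_(i-1) + 2(h_(i-1)+h_i)·σ_i + h_i·σ_(i+1) = 6(Δ_i − Δ_(i-1)) read
  2·σ_0 + 8·σ_1 + 2·σ_2 = 6(Δ_1 - Δ_0) = 9
  2·σ_1 + 6·σ_2 + 1·σ_3 = 6(Δ_2 - Δ_1) = 39
Natural end conditions: σ_0 = σ_3 = 0.
Solving the tridiagonal system: σ_0 = 0, σ_1 = -6/11, σ_2 = 147/22, σ_3 = 0.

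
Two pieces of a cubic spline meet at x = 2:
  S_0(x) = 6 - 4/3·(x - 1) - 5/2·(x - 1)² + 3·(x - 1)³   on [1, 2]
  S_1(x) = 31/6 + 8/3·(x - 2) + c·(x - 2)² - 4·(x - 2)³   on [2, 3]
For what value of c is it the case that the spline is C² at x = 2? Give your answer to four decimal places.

6.5000

S_0''(x) = -5 + 18·(x - 1), so S_0''(2) = 13. On the right, S_1''(2) = 2c, so c = 13/2.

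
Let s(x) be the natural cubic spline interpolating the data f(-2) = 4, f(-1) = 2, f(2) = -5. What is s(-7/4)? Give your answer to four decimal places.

Let m_i = s''(x_i). Step sizes h_i = 1, 3; slopes of the chords Δ_i = (y_(i+1) - y_i)/h_i = -2, -7/3.
  1·m_0 + 8·m_1 + 3·m_2 = 6(Δ_1 - Δ_0) = -2
Natural end conditions: m_0 = m_2 = 0.
Forward elimination and back-substitution give m_0 = 0, m_1 = -1/4, m_2 = 0.
On [-2, -1], s(x) = 4 - 47/24·(x + 2) + 0·(x + 2)² - 1/24·(x + 2)³.
With (x + 2) = 1/4: s(-7/4) = 1797/512.

3.5098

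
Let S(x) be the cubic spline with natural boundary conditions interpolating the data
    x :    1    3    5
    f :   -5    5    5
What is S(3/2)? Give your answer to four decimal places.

-1.9141

Put M_i = S'' at the i-th knot. Here h = (2, 2) and Δ = (5, 0), so the interior equations h_(i-1)·M_(i-1) + 2(h_(i-1)+h_i)·M_i + h_i·M_(i+1) = 6(Δ_i − Δ_(i-1)) read
  2·M_0 + 8·M_1 + 2·M_2 = 6(Δ_1 - Δ_0) = -30
Natural end conditions: M_0 = M_2 = 0.
Forward elimination and back-substitution give M_0 = 0, M_1 = -15/4, M_2 = 0.
On [1, 3], S(x) = -5 + 25/4·(x - 1) + 0·(x - 1)² - 5/16·(x - 1)³.
With (x - 1) = 1/2: S(3/2) = -245/128.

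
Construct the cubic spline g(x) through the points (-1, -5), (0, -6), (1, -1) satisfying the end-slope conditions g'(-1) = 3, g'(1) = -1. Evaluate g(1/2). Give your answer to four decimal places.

Write M_i for g''(x_i). With h_i = 1, 1 and divided differences Δ_i = -1, 5, the continuity of g' gives the tridiagonal system
  1·M_0 + 4·M_1 + 1·M_2 = 6(Δ_1 - Δ_0) = 36
Clamped end conditions give two more equations: 2h_0·M_0 + h_0·M_1 = 6(Δ_0 - g'(-1)) = -24 and h_1·M_1 + 2h_1·M_2 = 6(g'(1) - Δ_1) = -36.
Solving: M_0 = -23, M_1 = 22, M_2 = -29.
On [0, 1], g(x) = -6 + 5/2·x + 11·x² - 17/2·x³.
With x = 1/2: g(1/2) = -49/16.

-3.0625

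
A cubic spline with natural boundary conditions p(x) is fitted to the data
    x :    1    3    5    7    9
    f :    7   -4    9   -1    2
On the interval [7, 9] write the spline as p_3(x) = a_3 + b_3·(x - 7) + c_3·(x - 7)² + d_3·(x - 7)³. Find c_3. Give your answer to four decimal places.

Write m_i for p''(x_i). With h_i = 2, 2, 2, 2 and divided differences Δ_i = -11/2, 13/2, -5, 3/2, the continuity of p' gives the tridiagonal system
  2·m_0 + 8·m_1 + 2·m_2 = 6(Δ_1 - Δ_0) = 72
  2·m_1 + 8·m_2 + 2·m_3 = 6(Δ_2 - Δ_1) = -69
  2·m_2 + 8·m_3 + 2·m_4 = 6(Δ_3 - Δ_2) = 39
Natural end conditions: m_0 = m_4 = 0.
Solving the tridiagonal system: m_0 = 0, m_1 = 1395/112, m_2 = -387/28, m_3 = 933/112, m_4 = 0.
On [7, 9], with p_3(x) = a_3 + b_3·(x - 7) + c_3·(x - 7)² + d_3·(x - 7)³: c_3 = m_3/2 = 933/224, d_3 = (m_4 - m_3)/(6h_3) = -311/448, b_3 = Δ_3 - h_3(2m_3 + m_4)/6 = -227/56.

4.1652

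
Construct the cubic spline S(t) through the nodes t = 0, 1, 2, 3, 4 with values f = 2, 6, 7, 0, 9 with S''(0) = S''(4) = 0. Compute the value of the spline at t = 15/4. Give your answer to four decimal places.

5.6242

Write M_i for S''(x_i). With h_i = 1, 1, 1, 1 and divided differences Δ_i = 4, 1, -7, 9, the continuity of S' gives the tridiagonal system
  1·M_0 + 4·M_1 + 1·M_2 = 6(Δ_1 - Δ_0) = -18
  1·M_1 + 4·M_2 + 1·M_3 = 6(Δ_2 - Δ_1) = -48
  1·M_2 + 4·M_3 + 1·M_4 = 6(Δ_3 - Δ_2) = 96
Natural end conditions: M_0 = M_4 = 0.
Solving: M_0 = 0, M_1 = 9/28, M_2 = -135/7, M_3 = 807/28, M_4 = 0.
On [3, 4], S(t) = 0 - 17/28·(t - 3) + 807/56·(t - 3)² - 269/56·(t - 3)³.
With (t - 3) = 3/4: S(15/4) = 20157/3584.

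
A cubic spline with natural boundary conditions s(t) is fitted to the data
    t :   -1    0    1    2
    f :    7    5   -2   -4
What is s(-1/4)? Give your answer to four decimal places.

Put σ_i = s'' at the i-th knot. Here h = (1, 1, 1) and Δ = (-2, -7, -2), so the interior equations h_(i-1)·σ_(i-1) + 2(h_(i-1)+h_i)·σ_i + h_i·σ_(i+1) = 6(Δ_i − Δ_(i-1)) read
  1·σ_0 + 4·σ_1 + 1·σ_2 = 6(Δ_1 - Δ_0) = -30
  1·σ_1 + 4·σ_2 + 1·σ_3 = 6(Δ_2 - Δ_1) = 30
Natural end conditions: σ_0 = σ_3 = 0.
Forward elimination and back-substitution give σ_0 = 0, σ_1 = -10, σ_2 = 10, σ_3 = 0.
On [-1, 0], s(t) = 7 - 1/3·(t + 1) + 0·(t + 1)² - 5/3·(t + 1)³.
With (t + 1) = 3/4: s(-1/4) = 387/64.

6.0469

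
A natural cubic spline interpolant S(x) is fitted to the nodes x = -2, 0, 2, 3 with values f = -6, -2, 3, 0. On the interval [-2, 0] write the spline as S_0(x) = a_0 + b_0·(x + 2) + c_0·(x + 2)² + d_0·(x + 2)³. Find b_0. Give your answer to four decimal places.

1.3636

Let M_i = S''(x_i). Step sizes h_i = 2, 2, 1; slopes of the chords Δ_i = (y_(i+1) - y_i)/h_i = 2, 5/2, -3.
  2·M_0 + 8·M_1 + 2·M_2 = 6(Δ_1 - Δ_0) = 3
  2·M_1 + 6·M_2 + 1·M_3 = 6(Δ_2 - Δ_1) = -33
Natural end conditions: M_0 = M_3 = 0.
Hence M_0 = 0, M_1 = 21/11, M_2 = -135/22, M_3 = 0.
On [-2, 0], with S_0(x) = a_0 + b_0·(x + 2) + c_0·(x + 2)² + d_0·(x + 2)³: c_0 = M_0/2 = 0, d_0 = (M_1 - M_0)/(6h_0) = 7/44, b_0 = Δ_0 - h_0(2M_0 + M_1)/6 = 15/11.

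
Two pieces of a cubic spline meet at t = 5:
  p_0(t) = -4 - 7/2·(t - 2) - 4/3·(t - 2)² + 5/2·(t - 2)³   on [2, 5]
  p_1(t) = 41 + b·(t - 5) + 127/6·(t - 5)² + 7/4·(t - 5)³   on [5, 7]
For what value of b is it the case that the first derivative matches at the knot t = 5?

p_0'(t) = -7/2 - 8/3·(t - 2) + 15/2·(t - 2)², so p_0'(5) = 56. On the right, p_1'(5) = b, so b = 56.

56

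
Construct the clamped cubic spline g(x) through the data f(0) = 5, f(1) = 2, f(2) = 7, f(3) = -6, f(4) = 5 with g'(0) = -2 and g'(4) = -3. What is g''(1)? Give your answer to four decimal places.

29.2143

Put M_i = g'' at the i-th knot. Here h = (1, 1, 1, 1) and Δ = (-3, 5, -13, 11), so the interior equations h_(i-1)·M_(i-1) + 2(h_(i-1)+h_i)·M_i + h_i·M_(i+1) = 6(Δ_i − Δ_(i-1)) read
  1·M_0 + 4·M_1 + 1·M_2 = 6(Δ_1 - Δ_0) = 48
  1·M_1 + 4·M_2 + 1·M_3 = 6(Δ_2 - Δ_1) = -108
  1·M_2 + 4·M_3 + 1·M_4 = 6(Δ_3 - Δ_2) = 144
Clamped end conditions give two more equations: 2h_0·M_0 + h_0·M_1 = 6(Δ_0 - g'(0)) = -6 and h_3·M_3 + 2h_3·M_4 = 6(g'(4) - Δ_3) = -84.
Solving: M_0 = -493/28, M_1 = 409/14, M_2 = -205/4, M_3 = 949/14, M_4 = -2125/28.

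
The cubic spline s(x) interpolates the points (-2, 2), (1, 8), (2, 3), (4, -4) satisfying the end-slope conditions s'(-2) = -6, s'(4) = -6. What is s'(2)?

With M_i denoting the second derivative at x_i, h_i = 3, 1, 2, and Δ_i = (y_(i+1) − y_i)/h_i = 2, -5, -7/2:
  3·M_0 + 8·M_1 + 1·M_2 = 6(Δ_1 - Δ_0) = -42
  1·M_1 + 6·M_2 + 2·M_3 = 6(Δ_2 - Δ_1) = 9
Clamped end conditions give two more equations: 2h_0·M_0 + h_0·M_1 = 6(Δ_0 - s'(-2)) = 48 and h_2·M_2 + 2h_2·M_3 = 6(s'(4) - Δ_2) = -15.
Solving: M_0 = 27/2, M_1 = -11, M_2 = 11/2, M_3 = -13/2.
On [2, 4], s'(x) = b_2 + 2c_2·(x - 2) + 3d_2·(x - 2)² with b_2 = Δ_2 - h_2(2M_2 + M_3)/6 = -5, c_2 = M_2/2 = 11/4, d_2 = (M_3 - M_2)/(6h_2) = -1. So s'(2) = -5.

-5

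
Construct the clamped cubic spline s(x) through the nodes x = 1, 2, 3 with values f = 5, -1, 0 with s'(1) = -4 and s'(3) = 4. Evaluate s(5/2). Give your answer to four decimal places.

-1.4688

With M_i denoting the second derivative at x_i, h_i = 1, 1, and Δ_i = (y_(i+1) − y_i)/h_i = -6, 1:
  1·M_0 + 4·M_1 + 1·M_2 = 6(Δ_1 - Δ_0) = 42
Clamped end conditions give two more equations: 2h_0·M_0 + h_0·M_1 = 6(Δ_0 - s'(1)) = -12 and h_1·M_1 + 2h_1·M_2 = 6(s'(3) - Δ_1) = 18.
Solving the tridiagonal system: M_0 = -25/2, M_1 = 13, M_2 = 5/2.
On [2, 3], s(x) = -1 - 15/4·(x - 2) + 13/2·(x - 2)² - 7/4·(x - 2)³.
With (x - 2) = 1/2: s(5/2) = -47/32.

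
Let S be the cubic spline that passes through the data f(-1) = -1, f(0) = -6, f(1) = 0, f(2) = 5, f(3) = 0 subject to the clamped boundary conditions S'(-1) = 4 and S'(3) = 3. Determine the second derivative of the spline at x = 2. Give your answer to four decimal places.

-23.2857

Write σ_i for S''(x_i). With h_i = 1, 1, 1, 1 and divided differences Δ_i = -5, 6, 5, -5, the continuity of S' gives the tridiagonal system
  1·σ_0 + 4·σ_1 + 1·σ_2 = 6(Δ_1 - Δ_0) = 66
  1·σ_1 + 4·σ_2 + 1·σ_3 = 6(Δ_2 - Δ_1) = -6
  1·σ_2 + 4·σ_3 + 1·σ_4 = 6(Δ_3 - Δ_2) = -60
Clamped end conditions give two more equations: 2h_0·σ_0 + h_0·σ_1 = 6(Δ_0 - S'(-1)) = -54 and h_3·σ_3 + 2h_3·σ_4 = 6(S'(3) - Δ_3) = 48.
Solving: σ_0 = -569/14, σ_1 = 191/7, σ_2 = -5/2, σ_3 = -163/7, σ_4 = 499/14.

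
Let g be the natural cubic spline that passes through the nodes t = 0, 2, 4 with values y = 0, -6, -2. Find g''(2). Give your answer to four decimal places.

With m_i denoting the second derivative at x_i, h_i = 2, 2, and Δ_i = (y_(i+1) − y_i)/h_i = -3, 2:
  2·m_0 + 8·m_1 + 2·m_2 = 6(Δ_1 - Δ_0) = 30
Natural end conditions: m_0 = m_2 = 0.
Solving the tridiagonal system: m_0 = 0, m_1 = 15/4, m_2 = 0.

3.7500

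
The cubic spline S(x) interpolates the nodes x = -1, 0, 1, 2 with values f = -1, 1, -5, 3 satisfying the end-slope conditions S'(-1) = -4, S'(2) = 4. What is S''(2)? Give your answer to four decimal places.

-29.8667

With m_i denoting the second derivative at x_i, h_i = 1, 1, 1, and Δ_i = (y_(i+1) − y_i)/h_i = 2, -6, 8:
  1·m_0 + 4·m_1 + 1·m_2 = 6(Δ_1 - Δ_0) = -48
  1·m_1 + 4·m_2 + 1·m_3 = 6(Δ_2 - Δ_1) = 84
Clamped end conditions give two more equations: 2h_0·m_0 + h_0·m_1 = 6(Δ_0 - S'(-1)) = 36 and h_2·m_2 + 2h_2·m_3 = 6(S'(2) - Δ_2) = -24.
Solving the tridiagonal system: m_0 = 488/15, m_1 = -436/15, m_2 = 536/15, m_3 = -448/15.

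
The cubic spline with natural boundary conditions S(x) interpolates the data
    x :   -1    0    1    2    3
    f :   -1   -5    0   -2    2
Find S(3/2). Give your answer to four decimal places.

Put σ_i = S'' at the i-th knot. Here h = (1, 1, 1, 1) and Δ = (-4, 5, -2, 4), so the interior equations h_(i-1)·σ_(i-1) + 2(h_(i-1)+h_i)·σ_i + h_i·σ_(i+1) = 6(Δ_i − Δ_(i-1)) read
  1·σ_0 + 4·σ_1 + 1·σ_2 = 6(Δ_1 - Δ_0) = 54
  1·σ_1 + 4·σ_2 + 1·σ_3 = 6(Δ_2 - Δ_1) = -42
  1·σ_2 + 4·σ_3 + 1·σ_4 = 6(Δ_3 - Δ_2) = 36
Natural end conditions: σ_0 = σ_4 = 0.
Forward elimination and back-substitution give σ_0 = 0, σ_1 = 507/28, σ_2 = -129/7, σ_3 = 381/28, σ_4 = 0.
On [1, 2], S(x) = 0 + 15/8·(x - 1) - 129/14·(x - 1)² + 299/56·(x - 1)³.
With (x - 1) = 1/2: S(3/2) = -313/448.

-0.6987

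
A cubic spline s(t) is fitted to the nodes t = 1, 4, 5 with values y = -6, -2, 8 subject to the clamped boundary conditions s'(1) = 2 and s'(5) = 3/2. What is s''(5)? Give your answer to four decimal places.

With m_i denoting the second derivative at x_i, h_i = 3, 1, and Δ_i = (y_(i+1) − y_i)/h_i = 4/3, 10:
  3·m_0 + 8·m_1 + 1·m_2 = 6(Δ_1 - Δ_0) = 52
Clamped end conditions give two more equations: 2h_0·m_0 + h_0·m_1 = 6(Δ_0 - s'(1)) = -4 and h_1·m_1 + 2h_1·m_2 = 6(s'(5) - Δ_1) = -51.
Hence m_0 = -175/24, m_1 = 53/4, m_2 = -257/8.

-32.1250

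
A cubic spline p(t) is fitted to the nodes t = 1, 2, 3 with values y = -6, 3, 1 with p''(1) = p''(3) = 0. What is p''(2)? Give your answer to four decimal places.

Write M_i for p''(x_i). With h_i = 1, 1 and divided differences Δ_i = 9, -2, the continuity of p' gives the tridiagonal system
  1·M_0 + 4·M_1 + 1·M_2 = 6(Δ_1 - Δ_0) = -66
Natural end conditions: M_0 = M_2 = 0.
Hence M_0 = 0, M_1 = -33/2, M_2 = 0.

-16.5000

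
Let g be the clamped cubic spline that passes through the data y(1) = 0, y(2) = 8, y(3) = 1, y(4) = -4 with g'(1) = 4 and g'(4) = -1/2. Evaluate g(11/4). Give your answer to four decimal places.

With m_i denoting the second derivative at x_i, h_i = 1, 1, 1, and Δ_i = (y_(i+1) − y_i)/h_i = 8, -7, -5:
  1·m_0 + 4·m_1 + 1·m_2 = 6(Δ_1 - Δ_0) = -90
  1·m_1 + 4·m_2 + 1·m_3 = 6(Δ_2 - Δ_1) = 12
Clamped end conditions give two more equations: 2h_0·m_0 + h_0·m_1 = 6(Δ_0 - g'(1)) = 24 and h_2·m_2 + 2h_2·m_3 = 6(g'(4) - Δ_2) = 27.
Hence m_0 = 139/5, m_1 = -158/5, m_2 = 43/5, m_3 = 46/5.
On [2, 3], g(t) = 8 + 21/10·(t - 2) - 79/5·(t - 2)² + 67/10·(t - 2)³.
With (t - 2) = 3/4: g(11/4) = 2249/640.

3.5141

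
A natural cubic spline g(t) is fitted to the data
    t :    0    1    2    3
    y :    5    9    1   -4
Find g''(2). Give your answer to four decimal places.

Put M_i = g'' at the i-th knot. Here h = (1, 1, 1) and Δ = (4, -8, -5), so the interior equations h_(i-1)·M_(i-1) + 2(h_(i-1)+h_i)·M_i + h_i·M_(i+1) = 6(Δ_i − Δ_(i-1)) read
  1·M_0 + 4·M_1 + 1·M_2 = 6(Δ_1 - Δ_0) = -72
  1·M_1 + 4·M_2 + 1·M_3 = 6(Δ_2 - Δ_1) = 18
Natural end conditions: M_0 = M_3 = 0.
Solving the tridiagonal system: M_0 = 0, M_1 = -102/5, M_2 = 48/5, M_3 = 0.

9.6000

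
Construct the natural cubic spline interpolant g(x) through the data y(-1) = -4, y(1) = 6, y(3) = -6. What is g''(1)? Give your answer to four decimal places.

With m_i denoting the second derivative at x_i, h_i = 2, 2, and Δ_i = (y_(i+1) − y_i)/h_i = 5, -6:
  2·m_0 + 8·m_1 + 2·m_2 = 6(Δ_1 - Δ_0) = -66
Natural end conditions: m_0 = m_2 = 0.
Solving: m_0 = 0, m_1 = -33/4, m_2 = 0.

-8.2500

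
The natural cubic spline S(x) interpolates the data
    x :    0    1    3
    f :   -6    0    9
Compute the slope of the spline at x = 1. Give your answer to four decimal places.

Let M_i = S''(x_i). Step sizes h_i = 1, 2; slopes of the chords Δ_i = (y_(i+1) - y_i)/h_i = 6, 9/2.
  1·M_0 + 6·M_1 + 2·M_2 = 6(Δ_1 - Δ_0) = -9
Natural end conditions: M_0 = M_2 = 0.
Hence M_0 = 0, M_1 = -3/2, M_2 = 0.
On [1, 3], S'(x) = b_1 + 2c_1·(x - 1) + 3d_1·(x - 1)² with b_1 = Δ_1 - h_1(2M_1 + M_2)/6 = 11/2, c_1 = M_1/2 = -3/4, d_1 = (M_2 - M_1)/(6h_1) = 1/8. So S'(1) = 11/2.

5.5000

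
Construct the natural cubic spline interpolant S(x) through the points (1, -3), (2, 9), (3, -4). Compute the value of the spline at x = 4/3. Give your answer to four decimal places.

2.8519

Write M_i for S''(x_i). With h_i = 1, 1 and divided differences Δ_i = 12, -13, the continuity of S' gives the tridiagonal system
  1·M_0 + 4·M_1 + 1·M_2 = 6(Δ_1 - Δ_0) = -150
Natural end conditions: M_0 = M_2 = 0.
Forward elimination and back-substitution give M_0 = 0, M_1 = -75/2, M_2 = 0.
On [1, 2], S(x) = -3 + 73/4·(x - 1) + 0·(x - 1)² - 25/4·(x - 1)³.
With (x - 1) = 1/3: S(4/3) = 77/27.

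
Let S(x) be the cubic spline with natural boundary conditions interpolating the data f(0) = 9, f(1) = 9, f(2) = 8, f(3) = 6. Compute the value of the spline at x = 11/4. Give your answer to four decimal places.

Let M_i = S''(x_i). Step sizes h_i = 1, 1, 1; slopes of the chords Δ_i = (y_(i+1) - y_i)/h_i = 0, -1, -2.
  1·M_0 + 4·M_1 + 1·M_2 = 6(Δ_1 - Δ_0) = -6
  1·M_1 + 4·M_2 + 1·M_3 = 6(Δ_2 - Δ_1) = -6
Natural end conditions: M_0 = M_3 = 0.
Hence M_0 = 0, M_1 = -6/5, M_2 = -6/5, M_3 = 0.
On [2, 3], S(x) = 8 - 8/5·(x - 2) - 3/5·(x - 2)² + 1/5·(x - 2)³.
With (x - 2) = 3/4: S(11/4) = 419/64.

6.5469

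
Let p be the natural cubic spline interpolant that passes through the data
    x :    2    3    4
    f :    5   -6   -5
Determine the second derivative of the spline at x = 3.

With m_i denoting the second derivative at x_i, h_i = 1, 1, and Δ_i = (y_(i+1) − y_i)/h_i = -11, 1:
  1·m_0 + 4·m_1 + 1·m_2 = 6(Δ_1 - Δ_0) = 72
Natural end conditions: m_0 = m_2 = 0.
Solving the tridiagonal system: m_0 = 0, m_1 = 18, m_2 = 0.

18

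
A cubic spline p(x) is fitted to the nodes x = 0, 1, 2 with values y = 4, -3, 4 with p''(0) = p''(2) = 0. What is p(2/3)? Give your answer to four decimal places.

Put M_i = p'' at the i-th knot. Here h = (1, 1) and Δ = (-7, 7), so the interior equations h_(i-1)·M_(i-1) + 2(h_(i-1)+h_i)·M_i + h_i·M_(i+1) = 6(Δ_i − Δ_(i-1)) read
  1·M_0 + 4·M_1 + 1·M_2 = 6(Δ_1 - Δ_0) = 84
Natural end conditions: M_0 = M_2 = 0.
Forward elimination and back-substitution give M_0 = 0, M_1 = 21, M_2 = 0.
On [0, 1], p(x) = 4 - 21/2·x + 0·x² + 7/2·x³.
With x = 2/3: p(2/3) = -53/27.

-1.9630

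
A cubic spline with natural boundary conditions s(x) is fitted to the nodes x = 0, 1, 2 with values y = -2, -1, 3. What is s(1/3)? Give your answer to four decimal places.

-1.8889

With M_i denoting the second derivative at x_i, h_i = 1, 1, and Δ_i = (y_(i+1) − y_i)/h_i = 1, 4:
  1·M_0 + 4·M_1 + 1·M_2 = 6(Δ_1 - Δ_0) = 18
Natural end conditions: M_0 = M_2 = 0.
Solving: M_0 = 0, M_1 = 9/2, M_2 = 0.
On [0, 1], s(x) = -2 + 1/4·x + 0·x² + 3/4·x³.
With x = 1/3: s(1/3) = -17/9.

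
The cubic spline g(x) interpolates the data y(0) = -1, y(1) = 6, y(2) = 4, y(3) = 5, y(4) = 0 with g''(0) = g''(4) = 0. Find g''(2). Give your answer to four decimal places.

Let M_i = g''(x_i). Step sizes h_i = 1, 1, 1, 1; slopes of the chords Δ_i = (y_(i+1) - y_i)/h_i = 7, -2, 1, -5.
  1·M_0 + 4·M_1 + 1·M_2 = 6(Δ_1 - Δ_0) = -54
  1·M_1 + 4·M_2 + 1·M_3 = 6(Δ_2 - Δ_1) = 18
  1·M_2 + 4·M_3 + 1·M_4 = 6(Δ_3 - Δ_2) = -36
Natural end conditions: M_0 = M_4 = 0.
Solving the tridiagonal system: M_0 = 0, M_1 = -459/28, M_2 = 81/7, M_3 = -333/28, M_4 = 0.

11.5714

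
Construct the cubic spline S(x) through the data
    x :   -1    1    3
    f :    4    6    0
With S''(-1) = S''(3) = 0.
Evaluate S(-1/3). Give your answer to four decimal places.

Let σ_i = S''(x_i). Step sizes h_i = 2, 2; slopes of the chords Δ_i = (y_(i+1) - y_i)/h_i = 1, -3.
  2·σ_0 + 8·σ_1 + 2·σ_2 = 6(Δ_1 - Δ_0) = -24
Natural end conditions: σ_0 = σ_2 = 0.
Solving the tridiagonal system: σ_0 = 0, σ_1 = -3, σ_2 = 0.
On [-1, 1], S(x) = 4 + 2·(x + 1) + 0·(x + 1)² - 1/4·(x + 1)³.
With (x + 1) = 2/3: S(-1/3) = 142/27.

5.2593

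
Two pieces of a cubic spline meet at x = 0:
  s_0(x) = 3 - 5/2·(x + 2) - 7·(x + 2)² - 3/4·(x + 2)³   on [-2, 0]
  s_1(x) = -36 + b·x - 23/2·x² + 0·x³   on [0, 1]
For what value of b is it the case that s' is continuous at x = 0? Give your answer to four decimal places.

s_0'(x) = -5/2 - 14·(x + 2) - 9/4·(x + 2)², so s_0'(0) = -79/2. On the right, s_1'(0) = b, so b = -79/2.

-39.5000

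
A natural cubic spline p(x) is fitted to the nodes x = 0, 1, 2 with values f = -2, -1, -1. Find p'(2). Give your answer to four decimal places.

-0.2500

Put m_i = p'' at the i-th knot. Here h = (1, 1) and Δ = (1, 0), so the interior equations h_(i-1)·m_(i-1) + 2(h_(i-1)+h_i)·m_i + h_i·m_(i+1) = 6(Δ_i − Δ_(i-1)) read
  1·m_0 + 4·m_1 + 1·m_2 = 6(Δ_1 - Δ_0) = -6
Natural end conditions: m_0 = m_2 = 0.
Hence m_0 = 0, m_1 = -3/2, m_2 = 0.
On [1, 2], p'(x) = b_1 + 2c_1·(x - 1) + 3d_1·(x - 1)² with b_1 = Δ_1 - h_1(2m_1 + m_2)/6 = 1/2, c_1 = m_1/2 = -3/4, d_1 = (m_2 - m_1)/(6h_1) = 1/4. So p'(2) = -1/4.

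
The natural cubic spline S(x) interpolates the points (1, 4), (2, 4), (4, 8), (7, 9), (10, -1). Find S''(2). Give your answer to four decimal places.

2.3301

With m_i denoting the second derivative at x_i, h_i = 1, 2, 3, 3, and Δ_i = (y_(i+1) − y_i)/h_i = 0, 2, 1/3, -10/3:
  1·m_0 + 6·m_1 + 2·m_2 = 6(Δ_1 - Δ_0) = 12
  2·m_1 + 10·m_2 + 3·m_3 = 6(Δ_2 - Δ_1) = -10
  3·m_2 + 12·m_3 + 3·m_4 = 6(Δ_3 - Δ_2) = -22
Natural end conditions: m_0 = m_4 = 0.
Hence m_0 = 0, m_1 = 240/103, m_2 = -102/103, m_3 = -490/309, m_4 = 0.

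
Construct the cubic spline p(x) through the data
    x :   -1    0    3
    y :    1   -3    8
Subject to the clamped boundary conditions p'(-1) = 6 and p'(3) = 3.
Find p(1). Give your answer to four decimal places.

Put M_i = p'' at the i-th knot. Here h = (1, 3) and Δ = (-4, 11/3), so the interior equations h_(i-1)·M_(i-1) + 2(h_(i-1)+h_i)·M_i + h_i·M_(i+1) = 6(Δ_i − Δ_(i-1)) read
  1·M_0 + 8·M_1 + 3·M_2 = 6(Δ_1 - Δ_0) = 46
Clamped end conditions give two more equations: 2h_0·M_0 + h_0·M_1 = 6(Δ_0 - p'(-1)) = -60 and h_1·M_1 + 2h_1·M_2 = 6(p'(3) - Δ_1) = -4.
Solving the tridiagonal system: M_0 = -73/2, M_1 = 13, M_2 = -43/6.
On [0, 3], p(x) = -3 - 23/4·x + 13/2·x² - 121/108·x³.
With x = 1: p(1) = -91/27.

-3.3704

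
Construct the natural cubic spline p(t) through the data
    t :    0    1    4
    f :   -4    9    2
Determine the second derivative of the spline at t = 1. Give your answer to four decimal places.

-11.5000

Write σ_i for p''(x_i). With h_i = 1, 3 and divided differences Δ_i = 13, -7/3, the continuity of p' gives the tridiagonal system
  1·σ_0 + 8·σ_1 + 3·σ_2 = 6(Δ_1 - Δ_0) = -92
Natural end conditions: σ_0 = σ_2 = 0.
Forward elimination and back-substitution give σ_0 = 0, σ_1 = -23/2, σ_2 = 0.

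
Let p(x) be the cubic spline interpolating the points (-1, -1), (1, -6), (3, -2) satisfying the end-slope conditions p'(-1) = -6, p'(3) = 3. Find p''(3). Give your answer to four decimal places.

Let σ_i = p''(x_i). Step sizes h_i = 2, 2; slopes of the chords Δ_i = (y_(i+1) - y_i)/h_i = -5/2, 2.
  2·σ_0 + 8·σ_1 + 2·σ_2 = 6(Δ_1 - Δ_0) = 27
Clamped end conditions give two more equations: 2h_0·σ_0 + h_0·σ_1 = 6(Δ_0 - p'(-1)) = 21 and h_1·σ_1 + 2h_1·σ_2 = 6(p'(3) - Δ_1) = 6.
Hence σ_0 = 33/8, σ_1 = 9/4, σ_2 = 3/8.

0.3750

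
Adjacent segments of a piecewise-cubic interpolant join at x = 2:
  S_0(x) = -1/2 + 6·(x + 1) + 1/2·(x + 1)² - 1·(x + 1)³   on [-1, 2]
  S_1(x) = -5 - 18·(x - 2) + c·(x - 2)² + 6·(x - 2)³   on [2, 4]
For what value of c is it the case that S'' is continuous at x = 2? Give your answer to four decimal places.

S_0''(x) = 1 - 6·(x + 1), so S_0''(2) = -17. On the right, S_1''(2) = 2c, so c = -17/2.

-8.5000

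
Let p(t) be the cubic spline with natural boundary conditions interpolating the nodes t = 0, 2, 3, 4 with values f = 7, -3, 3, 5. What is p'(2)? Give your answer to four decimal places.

3.3478

Put m_i = p'' at the i-th knot. Here h = (2, 1, 1) and Δ = (-5, 6, 2), so the interior equations h_(i-1)·m_(i-1) + 2(h_(i-1)+h_i)·m_i + h_i·m_(i+1) = 6(Δ_i − Δ_(i-1)) read
  2·m_0 + 6·m_1 + 1·m_2 = 6(Δ_1 - Δ_0) = 66
  1·m_1 + 4·m_2 + 1·m_3 = 6(Δ_2 - Δ_1) = -24
Natural end conditions: m_0 = m_3 = 0.
Forward elimination and back-substitution give m_0 = 0, m_1 = 288/23, m_2 = -210/23, m_3 = 0.
On [2, 3], p'(t) = b_1 + 2c_1·(t - 2) + 3d_1·(t - 2)² with b_1 = Δ_1 - h_1(2m_1 + m_2)/6 = 77/23, c_1 = m_1/2 = 144/23, d_1 = (m_2 - m_1)/(6h_1) = -83/23. So p'(2) = 77/23.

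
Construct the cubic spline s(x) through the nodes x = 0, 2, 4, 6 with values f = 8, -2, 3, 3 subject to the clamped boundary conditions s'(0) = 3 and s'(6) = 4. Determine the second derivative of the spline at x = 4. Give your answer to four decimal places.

Write m_i for s''(x_i). With h_i = 2, 2, 2 and divided differences Δ_i = -5, 5/2, 0, the continuity of s' gives the tridiagonal system
  2·m_0 + 8·m_1 + 2·m_2 = 6(Δ_1 - Δ_0) = 45
  2·m_1 + 8·m_2 + 2·m_3 = 6(Δ_2 - Δ_1) = -15
Clamped end conditions give two more equations: 2h_0·m_0 + h_0·m_1 = 6(Δ_0 - s'(0)) = -48 and h_2·m_2 + 2h_2·m_3 = 6(s'(6) - Δ_2) = 24.
Solving the tridiagonal system: m_0 = -539/30, m_1 = 179/15, m_2 = -109/15, m_3 = 289/30.

-7.2667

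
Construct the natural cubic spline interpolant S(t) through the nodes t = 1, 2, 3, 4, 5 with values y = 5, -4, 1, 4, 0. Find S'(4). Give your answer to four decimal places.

Put m_i = S'' at the i-th knot. Here h = (1, 1, 1, 1) and Δ = (-9, 5, 3, -4), so the interior equations h_(i-1)·m_(i-1) + 2(h_(i-1)+h_i)·m_i + h_i·m_(i+1) = 6(Δ_i − Δ_(i-1)) read
  1·m_0 + 4·m_1 + 1·m_2 = 6(Δ_1 - Δ_0) = 84
  1·m_1 + 4·m_2 + 1·m_3 = 6(Δ_2 - Δ_1) = -12
  1·m_2 + 4·m_3 + 1·m_4 = 6(Δ_3 - Δ_2) = -42
Natural end conditions: m_0 = m_4 = 0.
Forward elimination and back-substitution give m_0 = 0, m_1 = 633/28, m_2 = -45/7, m_3 = -249/28, m_4 = 0.
On [4, 5], S'(t) = b_3 + 2c_3·(t - 4) + 3d_3·(t - 4)² with b_3 = Δ_3 - h_3(2m_3 + m_4)/6 = -29/28, c_3 = m_3/2 = -249/56, d_3 = (m_4 - m_3)/(6h_3) = 83/56. So S'(4) = -29/28.

-1.0357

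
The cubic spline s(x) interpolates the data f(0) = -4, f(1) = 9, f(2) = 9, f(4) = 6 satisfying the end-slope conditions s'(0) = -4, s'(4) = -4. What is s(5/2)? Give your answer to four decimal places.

7.7813

Put m_i = s'' at the i-th knot. Here h = (1, 1, 2) and Δ = (13, 0, -3/2), so the interior equations h_(i-1)·m_(i-1) + 2(h_(i-1)+h_i)·m_i + h_i·m_(i+1) = 6(Δ_i − Δ_(i-1)) read
  1·m_0 + 4·m_1 + 1·m_2 = 6(Δ_1 - Δ_0) = -78
  1·m_1 + 6·m_2 + 2·m_3 = 6(Δ_2 - Δ_1) = -9
Clamped end conditions give two more equations: 2h_0·m_0 + h_0·m_1 = 6(Δ_0 - s'(0)) = 102 and h_2·m_2 + 2h_2·m_3 = 6(s'(4) - Δ_2) = -15.
Forward elimination and back-substitution give m_0 = 141/2, m_1 = -39, m_2 = 15/2, m_3 = -15/2.
On [2, 4], s(x) = 9 - 4·(x - 2) + 15/4·(x - 2)² - 5/4·(x - 2)³.
With (x - 2) = 1/2: s(5/2) = 249/32.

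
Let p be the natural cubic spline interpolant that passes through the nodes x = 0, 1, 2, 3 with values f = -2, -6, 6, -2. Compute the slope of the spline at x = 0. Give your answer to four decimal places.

Write m_i for p''(x_i). With h_i = 1, 1, 1 and divided differences Δ_i = -4, 12, -8, the continuity of p' gives the tridiagonal system
  1·m_0 + 4·m_1 + 1·m_2 = 6(Δ_1 - Δ_0) = 96
  1·m_1 + 4·m_2 + 1·m_3 = 6(Δ_2 - Δ_1) = -120
Natural end conditions: m_0 = m_3 = 0.
Forward elimination and back-substitution give m_0 = 0, m_1 = 168/5, m_2 = -192/5, m_3 = 0.
On [0, 1], p'(x) = b_0 + 2c_0·x + 3d_0·x² with b_0 = Δ_0 - h_0(2m_0 + m_1)/6 = -48/5, c_0 = m_0/2 = 0, d_0 = (m_1 - m_0)/(6h_0) = 28/5. So p'(0) = -48/5.

-9.6000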